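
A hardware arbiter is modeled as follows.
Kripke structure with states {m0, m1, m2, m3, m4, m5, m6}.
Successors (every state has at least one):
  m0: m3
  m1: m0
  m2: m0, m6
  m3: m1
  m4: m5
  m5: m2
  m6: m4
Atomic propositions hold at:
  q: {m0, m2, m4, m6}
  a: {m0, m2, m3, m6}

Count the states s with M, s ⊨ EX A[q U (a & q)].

3

Sat(a & q) = {m0, m2, m6}
A[q U (a & q)]: least fixpoint, start Z0 = Sat((a & q)) = {m0, m2, m6}, add states in Sat(q) with every successor in Z. Already a fixed point.
Sat(A[q U (a & q)]) = {m0, m2, m6}
Sat(EX A[q U (a & q)]) = {s : some successor in {m0, m2, m6}} = {m1, m2, m5}
|Sat(EX A[q U (a & q)])| = |{m1, m2, m5}| = 3.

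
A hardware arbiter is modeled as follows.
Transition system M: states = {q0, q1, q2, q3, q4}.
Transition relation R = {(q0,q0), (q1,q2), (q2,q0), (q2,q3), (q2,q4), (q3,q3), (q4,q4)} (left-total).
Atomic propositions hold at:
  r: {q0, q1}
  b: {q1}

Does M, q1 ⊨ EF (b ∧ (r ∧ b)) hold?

Yes

Sat(r ∧ b) = {q1}
Sat(b ∧ (r ∧ b)) = {q1}
EF (b ∧ (r ∧ b)): least fixpoint, start Z0 = {q1}, add states with some successor in Z. Already a fixed point.
Sat(EF (b ∧ (r ∧ b))) = {q1}
q1 ∈ Sat(EF (b ∧ (r ∧ b))) = {q1}, so the formula holds at q1.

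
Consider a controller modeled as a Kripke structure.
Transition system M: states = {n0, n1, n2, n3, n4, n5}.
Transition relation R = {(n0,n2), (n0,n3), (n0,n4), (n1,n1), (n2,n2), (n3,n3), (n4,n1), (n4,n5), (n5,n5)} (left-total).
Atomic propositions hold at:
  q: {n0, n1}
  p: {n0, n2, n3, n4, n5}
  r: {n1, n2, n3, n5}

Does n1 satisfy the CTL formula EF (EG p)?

EG p: greatest fixpoint, start Z0 = {n0, n2, n3, n4, n5}, keep only states in Sat with some successor in Z. Already a fixed point.
Sat(EG p) = {n0, n2, n3, n4, n5}
EF (EG p): least fixpoint, start Z0 = {n0, n2, n3, n4, n5}, add states with some successor in Z. Already a fixed point.
Sat(EF (EG p)) = {n0, n2, n3, n4, n5}
n1 ∉ Sat(EF (EG p)) = {n0, n2, n3, n4, n5}, so the formula does not hold at n1.

No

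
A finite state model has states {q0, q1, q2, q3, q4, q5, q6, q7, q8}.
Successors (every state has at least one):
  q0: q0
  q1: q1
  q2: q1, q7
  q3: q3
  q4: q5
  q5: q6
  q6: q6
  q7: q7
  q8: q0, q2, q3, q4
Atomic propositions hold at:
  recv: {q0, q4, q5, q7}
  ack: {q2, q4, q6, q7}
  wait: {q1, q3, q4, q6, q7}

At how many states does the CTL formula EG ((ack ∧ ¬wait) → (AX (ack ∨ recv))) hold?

8

Sat(¬wait) = {q0, q2, q5, q8}
Sat(ack ∧ ¬wait) = {q2}
Sat(ack ∨ recv) = {q0, q2, q4, q5, q6, q7}
Sat(AX (ack ∨ recv)) = {s : every successor in {q0, q2, q4, q5, q6, q7}} = {q0, q4, q5, q6, q7}
Sat((ack ∧ ¬wait) → (AX (ack ∨ recv))) = {q0, q1, q3, q4, q5, q6, q7, q8}
EG ((ack ∧ ¬wait) → (AX (ack ∨ recv))): greatest fixpoint, start Z0 = {q0, q1, q3, q4, q5, q6, q7, q8}, keep only states in Sat with some successor in Z. Already a fixed point.
Sat(EG ((ack ∧ ¬wait) → (AX (ack ∨ recv)))) = {q0, q1, q3, q4, q5, q6, q7, q8}
|Sat(EG ((ack ∧ ¬wait) → (AX (ack ∨ recv))))| = |{q0, q1, q3, q4, q5, q6, q7, q8}| = 8.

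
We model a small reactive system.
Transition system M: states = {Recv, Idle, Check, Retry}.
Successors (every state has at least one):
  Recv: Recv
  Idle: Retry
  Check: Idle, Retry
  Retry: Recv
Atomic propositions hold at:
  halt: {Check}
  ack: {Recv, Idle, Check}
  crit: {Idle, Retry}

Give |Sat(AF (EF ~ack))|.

3

Sat(~ack) = {Retry}
EF ~ack: least fixpoint, start Z0 = {Retry}, add states with some successor in Z. Z1 = {Idle, Check, Retry}; fixed.
Sat(EF ~ack) = {Idle, Check, Retry}
AF (EF ~ack): least fixpoint, start Z0 = {Idle, Check, Retry}, add states with every successor in Z. Already a fixed point.
Sat(AF (EF ~ack)) = {Idle, Check, Retry}
|Sat(AF (EF ~ack))| = |{Idle, Check, Retry}| = 3.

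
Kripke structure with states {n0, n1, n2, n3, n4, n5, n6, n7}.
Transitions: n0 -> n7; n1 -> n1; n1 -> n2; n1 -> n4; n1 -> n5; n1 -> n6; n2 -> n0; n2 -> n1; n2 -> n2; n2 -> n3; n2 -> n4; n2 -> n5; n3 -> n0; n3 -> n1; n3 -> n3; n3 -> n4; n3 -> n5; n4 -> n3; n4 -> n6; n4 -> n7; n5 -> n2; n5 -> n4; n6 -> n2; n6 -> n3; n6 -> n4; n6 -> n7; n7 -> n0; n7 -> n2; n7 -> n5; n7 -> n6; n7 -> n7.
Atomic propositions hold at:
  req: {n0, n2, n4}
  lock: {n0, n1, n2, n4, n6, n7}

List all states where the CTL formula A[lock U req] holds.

{n0, n2, n4}

A[lock U req]: least fixpoint, start Z0 = Sat(req) = {n0, n2, n4}, add states in Sat(lock) with every successor in Z. Already a fixed point.
Sat(A[lock U req]) = {n0, n2, n4}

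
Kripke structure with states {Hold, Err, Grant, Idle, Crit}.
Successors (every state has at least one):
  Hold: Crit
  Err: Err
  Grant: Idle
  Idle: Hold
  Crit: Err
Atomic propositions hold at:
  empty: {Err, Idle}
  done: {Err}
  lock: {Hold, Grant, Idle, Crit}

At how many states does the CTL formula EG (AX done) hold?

2

Sat(AX done) = {s : every successor in {Err}} = {Err, Crit}
EG (AX done): greatest fixpoint, start Z0 = {Err, Crit}, keep only states in Sat with some successor in Z. Already a fixed point.
Sat(EG (AX done)) = {Err, Crit}
|Sat(EG (AX done))| = |{Err, Crit}| = 2.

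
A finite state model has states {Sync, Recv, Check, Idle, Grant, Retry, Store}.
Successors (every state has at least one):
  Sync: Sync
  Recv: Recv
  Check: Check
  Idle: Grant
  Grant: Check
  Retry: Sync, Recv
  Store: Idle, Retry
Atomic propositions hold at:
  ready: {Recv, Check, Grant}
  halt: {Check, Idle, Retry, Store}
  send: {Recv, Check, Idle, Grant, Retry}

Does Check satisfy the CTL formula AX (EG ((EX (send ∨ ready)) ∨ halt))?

Yes

Sat(send ∨ ready) = {Recv, Check, Idle, Grant, Retry}
Sat(EX (send ∨ ready)) = {s : some successor in {Recv, Check, Idle, Grant, Retry}} = {Recv, Check, Idle, Grant, Retry, Store}
Sat((EX (send ∨ ready)) ∨ halt) = {Recv, Check, Idle, Grant, Retry, Store}
EG ((EX (send ∨ ready)) ∨ halt): greatest fixpoint, start Z0 = {Recv, Check, Idle, Grant, Retry, Store}, keep only states in Sat with some successor in Z. Already a fixed point.
Sat(EG ((EX (send ∨ ready)) ∨ halt)) = {Recv, Check, Idle, Grant, Retry, Store}
Sat(AX (EG ((EX (send ∨ ready)) ∨ halt))) = {s : every successor in {Recv, Check, Idle, Grant, Retry, Store}} = {Recv, Check, Idle, Grant, Store}
Check ∈ Sat(AX (EG ((EX (send ∨ ready)) ∨ halt))) = {Recv, Check, Idle, Grant, Store}, so the formula holds at Check.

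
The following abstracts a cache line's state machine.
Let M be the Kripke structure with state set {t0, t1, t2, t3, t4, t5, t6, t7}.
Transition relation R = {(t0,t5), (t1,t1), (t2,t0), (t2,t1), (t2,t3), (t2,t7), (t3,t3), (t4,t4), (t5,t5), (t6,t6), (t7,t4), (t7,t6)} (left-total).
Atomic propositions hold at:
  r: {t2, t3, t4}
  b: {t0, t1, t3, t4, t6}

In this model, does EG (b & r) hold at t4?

Yes

Sat(b & r) = {t3, t4}
EG (b & r): greatest fixpoint, start Z0 = {t3, t4}, keep only states in Sat with some successor in Z. Already a fixed point.
Sat(EG (b & r)) = {t3, t4}
t4 ∈ Sat(EG (b & r)) = {t3, t4}, so the formula holds at t4.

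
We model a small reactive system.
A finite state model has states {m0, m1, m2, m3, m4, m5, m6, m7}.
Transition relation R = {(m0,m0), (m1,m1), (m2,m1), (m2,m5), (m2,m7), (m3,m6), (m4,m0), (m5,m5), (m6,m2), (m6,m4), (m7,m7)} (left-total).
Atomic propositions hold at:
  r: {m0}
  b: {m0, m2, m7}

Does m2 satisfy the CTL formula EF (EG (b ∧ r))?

No

Sat(b ∧ r) = {m0}
EG (b ∧ r): greatest fixpoint, start Z0 = {m0}, keep only states in Sat with some successor in Z. Already a fixed point.
Sat(EG (b ∧ r)) = {m0}
EF (EG (b ∧ r)): least fixpoint, start Z0 = {m0}, add states with some successor in Z. Z1 = {m0, m4}; Z2 = {m0, m4, m6}; Z3 = {m0, m3, m4, m6}; fixed.
Sat(EF (EG (b ∧ r))) = {m0, m3, m4, m6}
m2 ∉ Sat(EF (EG (b ∧ r))) = {m0, m3, m4, m6}, so the formula does not hold at m2.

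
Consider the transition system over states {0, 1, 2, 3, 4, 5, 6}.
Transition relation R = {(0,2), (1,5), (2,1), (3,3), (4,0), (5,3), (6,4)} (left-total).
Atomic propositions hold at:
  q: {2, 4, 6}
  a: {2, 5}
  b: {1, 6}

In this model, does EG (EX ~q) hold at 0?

No

Sat(~q) = {0, 1, 3, 5}
Sat(EX ~q) = {s : some successor in {0, 1, 3, 5}} = {1, 2, 3, 4, 5}
EG (EX ~q): greatest fixpoint, start Z0 = {1, 2, 3, 4, 5}, keep only states in Sat with some successor in Z. Z1 = {1, 2, 3, 5}; fixed.
Sat(EG (EX ~q)) = {1, 2, 3, 5}
0 ∉ Sat(EG (EX ~q)) = {1, 2, 3, 5}, so the formula does not hold at 0.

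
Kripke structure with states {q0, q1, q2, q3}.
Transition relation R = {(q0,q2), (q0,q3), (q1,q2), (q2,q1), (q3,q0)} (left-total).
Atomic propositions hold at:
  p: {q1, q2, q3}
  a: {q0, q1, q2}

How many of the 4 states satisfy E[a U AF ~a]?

2

Sat(~a) = {q3}
AF ~a: least fixpoint, start Z0 = {q3}, add states with every successor in Z. Already a fixed point.
Sat(AF ~a) = {q3}
E[a U AF ~a]: least fixpoint, start Z0 = Sat(AF ~a) = {q3}, add states in Sat(a) with some successor in Z. Z1 = {q0, q3}; fixed.
Sat(E[a U AF ~a]) = {q0, q3}
|Sat(E[a U AF ~a])| = |{q0, q3}| = 2.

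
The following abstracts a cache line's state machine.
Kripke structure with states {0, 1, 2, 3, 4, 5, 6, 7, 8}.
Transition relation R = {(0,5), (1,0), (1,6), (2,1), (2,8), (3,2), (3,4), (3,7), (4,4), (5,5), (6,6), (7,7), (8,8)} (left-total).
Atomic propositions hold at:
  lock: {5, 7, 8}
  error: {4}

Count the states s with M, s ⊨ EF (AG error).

2

AG error: greatest fixpoint, start Z0 = {4}, keep only states in Sat with every successor in Z. Already a fixed point.
Sat(AG error) = {4}
EF (AG error): least fixpoint, start Z0 = {4}, add states with some successor in Z. Z1 = {3, 4}; fixed.
Sat(EF (AG error)) = {3, 4}
|Sat(EF (AG error))| = |{3, 4}| = 2.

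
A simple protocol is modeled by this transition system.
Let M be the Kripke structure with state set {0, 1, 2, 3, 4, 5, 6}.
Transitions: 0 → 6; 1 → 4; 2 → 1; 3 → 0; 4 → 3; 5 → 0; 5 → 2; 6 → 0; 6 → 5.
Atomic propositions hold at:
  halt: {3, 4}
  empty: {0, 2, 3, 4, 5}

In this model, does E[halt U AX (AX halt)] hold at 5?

No

Sat(AX halt) = {s : every successor in {3, 4}} = {1, 4}
Sat(AX (AX halt)) = {s : every successor in {1, 4}} = {1, 2}
E[halt U AX (AX halt)]: least fixpoint, start Z0 = Sat(AX (AX halt)) = {1, 2}, add states in Sat(halt) with some successor in Z. Already a fixed point.
Sat(E[halt U AX (AX halt)]) = {1, 2}
5 ∉ Sat(E[halt U AX (AX halt)]) = {1, 2}, so the formula does not hold at 5.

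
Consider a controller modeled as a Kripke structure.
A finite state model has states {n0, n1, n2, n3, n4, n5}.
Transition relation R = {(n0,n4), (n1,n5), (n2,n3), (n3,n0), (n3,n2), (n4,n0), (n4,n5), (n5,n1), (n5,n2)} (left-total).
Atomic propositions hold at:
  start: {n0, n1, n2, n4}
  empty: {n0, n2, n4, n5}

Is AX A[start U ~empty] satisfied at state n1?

Sat(~empty) = {n1, n3}
A[start U ~empty]: least fixpoint, start Z0 = Sat(~empty) = {n1, n3}, add states in Sat(start) with every successor in Z. Z1 = {n1, n2, n3}; fixed.
Sat(A[start U ~empty]) = {n1, n2, n3}
Sat(AX A[start U ~empty]) = {s : every successor in {n1, n2, n3}} = {n2, n5}
n1 ∉ Sat(AX A[start U ~empty]) = {n2, n5}, so the formula does not hold at n1.

No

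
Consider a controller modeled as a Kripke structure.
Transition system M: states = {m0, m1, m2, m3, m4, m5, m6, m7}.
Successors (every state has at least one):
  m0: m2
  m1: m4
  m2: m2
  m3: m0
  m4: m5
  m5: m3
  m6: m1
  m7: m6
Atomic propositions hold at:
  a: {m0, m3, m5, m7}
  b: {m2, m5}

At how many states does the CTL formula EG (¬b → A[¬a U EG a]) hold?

1

Sat(¬b) = {m0, m1, m3, m4, m6, m7}
Sat(¬a) = {m1, m2, m4, m6}
EG a: greatest fixpoint, start Z0 = {m0, m3, m5, m7}, keep only states in Sat with some successor in Z. Z1 = {m3, m5}; Z2 = {m5}; Z3 = ∅; fixed.
Sat(EG a) = ∅
A[¬a U EG a]: least fixpoint, start Z0 = Sat(EG a) = ∅, add states in Sat(¬a) with every successor in Z. Already a fixed point.
Sat(A[¬a U EG a]) = ∅
Sat(¬b → A[¬a U EG a]) = {m2, m5}
EG (¬b → A[¬a U EG a]): greatest fixpoint, start Z0 = {m2, m5}, keep only states in Sat with some successor in Z. Z1 = {m2}; fixed.
Sat(EG (¬b → A[¬a U EG a])) = {m2}
|Sat(EG (¬b → A[¬a U EG a]))| = |{m2}| = 1.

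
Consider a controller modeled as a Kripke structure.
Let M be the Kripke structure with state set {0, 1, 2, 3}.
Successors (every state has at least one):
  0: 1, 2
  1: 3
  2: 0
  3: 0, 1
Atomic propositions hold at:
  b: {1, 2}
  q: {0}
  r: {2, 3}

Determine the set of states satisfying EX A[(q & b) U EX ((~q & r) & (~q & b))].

{2, 3}

Sat(q & b) = ∅
Sat(~q) = {1, 2, 3}
Sat(~q & r) = {2, 3}
Sat(~q & b) = {1, 2}
Sat((~q & r) & (~q & b)) = {2}
Sat(EX ((~q & r) & (~q & b))) = {s : some successor in {2}} = {0}
A[(q & b) U EX ((~q & r) & (~q & b))]: least fixpoint, start Z0 = Sat(EX ((~q & r) & (~q & b))) = {0}, add states in Sat(q & b) with every successor in Z. Already a fixed point.
Sat(A[(q & b) U EX ((~q & r) & (~q & b))]) = {0}
Sat(EX A[(q & b) U EX ((~q & r) & (~q & b))]) = {s : some successor in {0}} = {2, 3}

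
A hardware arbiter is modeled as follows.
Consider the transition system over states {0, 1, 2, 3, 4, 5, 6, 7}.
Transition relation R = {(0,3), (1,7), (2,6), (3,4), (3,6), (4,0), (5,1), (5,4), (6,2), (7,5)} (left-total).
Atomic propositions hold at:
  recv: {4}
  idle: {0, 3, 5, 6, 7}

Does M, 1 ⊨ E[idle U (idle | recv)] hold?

No

Sat(idle | recv) = {0, 3, 4, 5, 6, 7}
E[idle U (idle | recv)]: least fixpoint, start Z0 = Sat((idle | recv)) = {0, 3, 4, 5, 6, 7}, add states in Sat(idle) with some successor in Z. Already a fixed point.
Sat(E[idle U (idle | recv)]) = {0, 3, 4, 5, 6, 7}
1 ∉ Sat(E[idle U (idle | recv)]) = {0, 3, 4, 5, 6, 7}, so the formula does not hold at 1.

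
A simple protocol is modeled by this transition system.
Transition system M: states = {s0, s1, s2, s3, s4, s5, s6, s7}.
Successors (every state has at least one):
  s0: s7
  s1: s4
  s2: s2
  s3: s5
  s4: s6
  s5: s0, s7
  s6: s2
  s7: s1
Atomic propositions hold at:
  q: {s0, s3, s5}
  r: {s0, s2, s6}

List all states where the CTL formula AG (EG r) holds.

{s2, s6}

EG r: greatest fixpoint, start Z0 = {s0, s2, s6}, keep only states in Sat with some successor in Z. Z1 = {s2, s6}; fixed.
Sat(EG r) = {s2, s6}
AG (EG r): greatest fixpoint, start Z0 = {s2, s6}, keep only states in Sat with every successor in Z. Already a fixed point.
Sat(AG (EG r)) = {s2, s6}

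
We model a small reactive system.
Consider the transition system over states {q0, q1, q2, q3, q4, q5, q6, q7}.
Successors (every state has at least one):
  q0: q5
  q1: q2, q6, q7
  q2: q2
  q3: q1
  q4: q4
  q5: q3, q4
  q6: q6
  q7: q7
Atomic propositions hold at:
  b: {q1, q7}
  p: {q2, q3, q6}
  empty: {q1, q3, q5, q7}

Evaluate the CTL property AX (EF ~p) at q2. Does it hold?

No

Sat(~p) = {q0, q1, q4, q5, q7}
EF ~p: least fixpoint, start Z0 = {q0, q1, q4, q5, q7}, add states with some successor in Z. Z1 = {q0, q1, q3, q4, q5, q7}; fixed.
Sat(EF ~p) = {q0, q1, q3, q4, q5, q7}
Sat(AX (EF ~p)) = {s : every successor in {q0, q1, q3, q4, q5, q7}} = {q0, q3, q4, q5, q7}
q2 ∉ Sat(AX (EF ~p)) = {q0, q3, q4, q5, q7}, so the formula does not hold at q2.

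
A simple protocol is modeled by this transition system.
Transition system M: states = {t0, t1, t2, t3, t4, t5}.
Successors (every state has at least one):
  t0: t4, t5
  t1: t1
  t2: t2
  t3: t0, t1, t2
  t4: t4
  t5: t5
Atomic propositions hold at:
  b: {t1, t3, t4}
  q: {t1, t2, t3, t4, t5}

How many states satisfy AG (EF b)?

EF b: least fixpoint, start Z0 = {t1, t3, t4}, add states with some successor in Z. Z1 = {t0, t1, t3, t4}; fixed.
Sat(EF b) = {t0, t1, t3, t4}
AG (EF b): greatest fixpoint, start Z0 = {t0, t1, t3, t4}, keep only states in Sat with every successor in Z. Z1 = {t1, t4}; fixed.
Sat(AG (EF b)) = {t1, t4}
|Sat(AG (EF b))| = |{t1, t4}| = 2.

2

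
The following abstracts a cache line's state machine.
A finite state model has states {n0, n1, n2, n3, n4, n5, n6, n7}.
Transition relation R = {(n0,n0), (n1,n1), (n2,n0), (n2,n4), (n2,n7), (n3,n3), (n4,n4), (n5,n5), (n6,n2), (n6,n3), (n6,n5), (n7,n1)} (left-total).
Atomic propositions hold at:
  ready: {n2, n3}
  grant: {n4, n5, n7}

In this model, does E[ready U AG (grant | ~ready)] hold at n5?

Yes

Sat(~ready) = {n0, n1, n4, n5, n6, n7}
Sat(grant | ~ready) = {n0, n1, n4, n5, n6, n7}
AG (grant | ~ready): greatest fixpoint, start Z0 = {n0, n1, n4, n5, n6, n7}, keep only states in Sat with every successor in Z. Z1 = {n0, n1, n4, n5, n7}; fixed.
Sat(AG (grant | ~ready)) = {n0, n1, n4, n5, n7}
E[ready U AG (grant | ~ready)]: least fixpoint, start Z0 = Sat(AG (grant | ~ready)) = {n0, n1, n4, n5, n7}, add states in Sat(ready) with some successor in Z. Z1 = {n0, n1, n2, n4, n5, n7}; fixed.
Sat(E[ready U AG (grant | ~ready)]) = {n0, n1, n2, n4, n5, n7}
n5 ∈ Sat(E[ready U AG (grant | ~ready)]) = {n0, n1, n2, n4, n5, n7}, so the formula holds at n5.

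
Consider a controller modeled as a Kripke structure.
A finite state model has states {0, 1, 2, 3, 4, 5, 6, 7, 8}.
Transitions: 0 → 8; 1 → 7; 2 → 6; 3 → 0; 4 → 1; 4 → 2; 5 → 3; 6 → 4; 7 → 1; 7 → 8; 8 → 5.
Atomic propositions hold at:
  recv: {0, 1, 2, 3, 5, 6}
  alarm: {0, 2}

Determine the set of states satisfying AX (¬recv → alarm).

{2, 3, 4, 5, 8}

Sat(¬recv) = {4, 7, 8}
Sat(¬recv → alarm) = {0, 1, 2, 3, 5, 6}
Sat(AX (¬recv → alarm)) = {s : every successor in {0, 1, 2, 3, 5, 6}} = {2, 3, 4, 5, 8}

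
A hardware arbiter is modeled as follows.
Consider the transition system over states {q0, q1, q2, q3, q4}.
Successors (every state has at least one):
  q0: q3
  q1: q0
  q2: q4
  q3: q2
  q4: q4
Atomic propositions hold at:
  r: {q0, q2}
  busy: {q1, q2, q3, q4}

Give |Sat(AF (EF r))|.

4

EF r: least fixpoint, start Z0 = {q0, q2}, add states with some successor in Z. Z1 = {q0, q1, q2, q3}; fixed.
Sat(EF r) = {q0, q1, q2, q3}
AF (EF r): least fixpoint, start Z0 = {q0, q1, q2, q3}, add states with every successor in Z. Already a fixed point.
Sat(AF (EF r)) = {q0, q1, q2, q3}
|Sat(AF (EF r))| = |{q0, q1, q2, q3}| = 4.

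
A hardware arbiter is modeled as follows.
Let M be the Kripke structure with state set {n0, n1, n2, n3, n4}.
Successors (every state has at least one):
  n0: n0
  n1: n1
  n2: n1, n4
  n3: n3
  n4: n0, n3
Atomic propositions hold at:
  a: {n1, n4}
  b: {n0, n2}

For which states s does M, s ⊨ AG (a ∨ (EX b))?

{n0, n1}

Sat(EX b) = {s : some successor in {n0, n2}} = {n0, n4}
Sat(a ∨ (EX b)) = {n0, n1, n4}
AG (a ∨ (EX b)): greatest fixpoint, start Z0 = {n0, n1, n4}, keep only states in Sat with every successor in Z. Z1 = {n0, n1}; fixed.
Sat(AG (a ∨ (EX b))) = {n0, n1}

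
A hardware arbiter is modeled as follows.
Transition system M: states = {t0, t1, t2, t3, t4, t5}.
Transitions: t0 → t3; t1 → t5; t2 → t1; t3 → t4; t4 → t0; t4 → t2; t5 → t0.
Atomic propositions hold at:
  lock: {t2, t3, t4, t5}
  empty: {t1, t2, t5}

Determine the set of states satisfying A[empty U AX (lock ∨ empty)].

Sat(lock ∨ empty) = {t1, t2, t3, t4, t5}
Sat(AX (lock ∨ empty)) = {s : every successor in {t1, t2, t3, t4, t5}} = {t0, t1, t2, t3}
A[empty U AX (lock ∨ empty)]: least fixpoint, start Z0 = Sat(AX (lock ∨ empty)) = {t0, t1, t2, t3}, add states in Sat(empty) with every successor in Z. Z1 = {t0, t1, t2, t3, t5}; fixed.
Sat(A[empty U AX (lock ∨ empty)]) = {t0, t1, t2, t3, t5}

{t0, t1, t2, t3, t5}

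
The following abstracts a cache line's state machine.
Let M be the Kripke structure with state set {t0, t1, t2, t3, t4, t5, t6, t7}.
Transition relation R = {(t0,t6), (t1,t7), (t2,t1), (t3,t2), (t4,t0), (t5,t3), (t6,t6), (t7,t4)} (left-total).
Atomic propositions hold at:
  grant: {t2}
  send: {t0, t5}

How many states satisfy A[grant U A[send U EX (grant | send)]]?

Sat(grant | send) = {t0, t2, t5}
Sat(EX (grant | send)) = {s : some successor in {t0, t2, t5}} = {t3, t4}
A[send U EX (grant | send)]: least fixpoint, start Z0 = Sat(EX (grant | send)) = {t3, t4}, add states in Sat(send) with every successor in Z. Z1 = {t3, t4, t5}; fixed.
Sat(A[send U EX (grant | send)]) = {t3, t4, t5}
A[grant U A[send U EX (grant | send)]]: least fixpoint, start Z0 = Sat(A[send U EX (grant | send)]) = {t3, t4, t5}, add states in Sat(grant) with every successor in Z. Already a fixed point.
Sat(A[grant U A[send U EX (grant | send)]]) = {t3, t4, t5}
|Sat(A[grant U A[send U EX (grant | send)]])| = |{t3, t4, t5}| = 3.

3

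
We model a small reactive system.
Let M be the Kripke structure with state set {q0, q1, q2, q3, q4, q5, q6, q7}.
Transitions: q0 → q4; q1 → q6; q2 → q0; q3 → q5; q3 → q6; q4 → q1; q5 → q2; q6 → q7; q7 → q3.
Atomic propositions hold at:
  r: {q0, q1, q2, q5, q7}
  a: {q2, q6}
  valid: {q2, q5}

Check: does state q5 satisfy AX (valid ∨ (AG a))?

AG a: greatest fixpoint, start Z0 = {q2, q6}, keep only states in Sat with every successor in Z. Z1 = ∅; fixed.
Sat(AG a) = ∅
Sat(valid ∨ (AG a)) = {q2, q5}
Sat(AX (valid ∨ (AG a))) = {s : every successor in {q2, q5}} = {q5}
q5 ∈ Sat(AX (valid ∨ (AG a))) = {q5}, so the formula holds at q5.

Yes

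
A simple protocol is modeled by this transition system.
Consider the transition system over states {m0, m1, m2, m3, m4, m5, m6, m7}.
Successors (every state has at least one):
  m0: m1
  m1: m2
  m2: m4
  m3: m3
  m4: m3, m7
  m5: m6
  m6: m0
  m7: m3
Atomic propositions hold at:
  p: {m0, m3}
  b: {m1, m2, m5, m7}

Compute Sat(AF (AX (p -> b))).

Sat(p -> b) = {m1, m2, m4, m5, m6, m7}
Sat(AX (p -> b)) = {s : every successor in {m1, m2, m4, m5, m6, m7}} = {m0, m1, m2, m5}
AF (AX (p -> b)): least fixpoint, start Z0 = {m0, m1, m2, m5}, add states with every successor in Z. Z1 = {m0, m1, m2, m5, m6}; fixed.
Sat(AF (AX (p -> b))) = {m0, m1, m2, m5, m6}

{m0, m1, m2, m5, m6}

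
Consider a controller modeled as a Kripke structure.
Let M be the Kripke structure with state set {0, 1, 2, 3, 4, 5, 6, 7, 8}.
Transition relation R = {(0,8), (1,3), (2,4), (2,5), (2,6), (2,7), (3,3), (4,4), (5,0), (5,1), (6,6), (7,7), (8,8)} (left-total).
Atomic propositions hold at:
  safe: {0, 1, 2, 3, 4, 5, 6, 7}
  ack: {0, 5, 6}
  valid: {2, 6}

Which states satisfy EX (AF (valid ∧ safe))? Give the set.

{2, 6}

Sat(valid ∧ safe) = {2, 6}
AF (valid ∧ safe): least fixpoint, start Z0 = {2, 6}, add states with every successor in Z. Already a fixed point.
Sat(AF (valid ∧ safe)) = {2, 6}
Sat(EX (AF (valid ∧ safe))) = {s : some successor in {2, 6}} = {2, 6}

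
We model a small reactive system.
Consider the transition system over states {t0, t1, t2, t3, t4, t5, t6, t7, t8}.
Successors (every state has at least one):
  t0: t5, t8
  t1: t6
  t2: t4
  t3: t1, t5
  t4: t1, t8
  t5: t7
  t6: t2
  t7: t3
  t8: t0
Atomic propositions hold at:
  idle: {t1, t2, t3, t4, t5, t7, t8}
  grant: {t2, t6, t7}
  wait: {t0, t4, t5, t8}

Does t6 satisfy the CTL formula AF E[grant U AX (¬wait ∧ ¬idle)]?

No

Sat(¬wait) = {t1, t2, t3, t6, t7}
Sat(¬idle) = {t0, t6}
Sat(¬wait ∧ ¬idle) = {t6}
Sat(AX (¬wait ∧ ¬idle)) = {s : every successor in {t6}} = {t1}
E[grant U AX (¬wait ∧ ¬idle)]: least fixpoint, start Z0 = Sat(AX (¬wait ∧ ¬idle)) = {t1}, add states in Sat(grant) with some successor in Z. Already a fixed point.
Sat(E[grant U AX (¬wait ∧ ¬idle)]) = {t1}
AF E[grant U AX (¬wait ∧ ¬idle)]: least fixpoint, start Z0 = {t1}, add states with every successor in Z. Already a fixed point.
Sat(AF E[grant U AX (¬wait ∧ ¬idle)]) = {t1}
t6 ∉ Sat(AF E[grant U AX (¬wait ∧ ¬idle)]) = {t1}, so the formula does not hold at t6.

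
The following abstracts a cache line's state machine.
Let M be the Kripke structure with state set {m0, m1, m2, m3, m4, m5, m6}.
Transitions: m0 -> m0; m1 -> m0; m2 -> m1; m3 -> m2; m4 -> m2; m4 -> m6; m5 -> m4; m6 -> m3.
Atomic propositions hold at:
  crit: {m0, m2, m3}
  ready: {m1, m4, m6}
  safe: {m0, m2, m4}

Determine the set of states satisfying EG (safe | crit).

{m0}

Sat(safe | crit) = {m0, m2, m3, m4}
EG (safe | crit): greatest fixpoint, start Z0 = {m0, m2, m3, m4}, keep only states in Sat with some successor in Z. Z1 = {m0, m3, m4}; Z2 = {m0}; fixed.
Sat(EG (safe | crit)) = {m0}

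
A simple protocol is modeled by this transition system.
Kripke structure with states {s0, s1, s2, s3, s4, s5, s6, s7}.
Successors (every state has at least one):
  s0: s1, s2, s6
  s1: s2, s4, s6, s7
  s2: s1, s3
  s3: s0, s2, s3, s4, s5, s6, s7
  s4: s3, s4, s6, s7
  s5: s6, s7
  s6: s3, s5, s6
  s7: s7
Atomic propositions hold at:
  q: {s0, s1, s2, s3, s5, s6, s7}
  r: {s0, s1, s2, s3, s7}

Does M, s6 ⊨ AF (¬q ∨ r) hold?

No

Sat(¬q) = {s4}
Sat(¬q ∨ r) = {s0, s1, s2, s3, s4, s7}
AF (¬q ∨ r): least fixpoint, start Z0 = {s0, s1, s2, s3, s4, s7}, add states with every successor in Z. Already a fixed point.
Sat(AF (¬q ∨ r)) = {s0, s1, s2, s3, s4, s7}
s6 ∉ Sat(AF (¬q ∨ r)) = {s0, s1, s2, s3, s4, s7}, so the formula does not hold at s6.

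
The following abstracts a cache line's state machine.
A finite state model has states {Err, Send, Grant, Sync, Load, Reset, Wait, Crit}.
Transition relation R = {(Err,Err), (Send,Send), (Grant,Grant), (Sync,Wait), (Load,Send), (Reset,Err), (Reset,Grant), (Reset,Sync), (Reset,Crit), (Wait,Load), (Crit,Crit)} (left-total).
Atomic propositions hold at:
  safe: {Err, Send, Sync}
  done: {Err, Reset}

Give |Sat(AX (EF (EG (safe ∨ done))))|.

5

Sat(safe ∨ done) = {Err, Send, Sync, Reset}
EG (safe ∨ done): greatest fixpoint, start Z0 = {Err, Send, Sync, Reset}, keep only states in Sat with some successor in Z. Z1 = {Err, Send, Reset}; fixed.
Sat(EG (safe ∨ done)) = {Err, Send, Reset}
EF (EG (safe ∨ done)): least fixpoint, start Z0 = {Err, Send, Reset}, add states with some successor in Z. Z1 = {Err, Send, Load, Reset}; Z2 = {Err, Send, Load, Reset, Wait}; Z3 = {Err, Send, Sync, Load, Reset, Wait}; fixed.
Sat(EF (EG (safe ∨ done))) = {Err, Send, Sync, Load, Reset, Wait}
Sat(AX (EF (EG (safe ∨ done)))) = {s : every successor in {Err, Send, Sync, Load, Reset, Wait}} = {Err, Send, Sync, Load, Wait}
|Sat(AX (EF (EG (safe ∨ done))))| = |{Err, Send, Sync, Load, Wait}| = 5.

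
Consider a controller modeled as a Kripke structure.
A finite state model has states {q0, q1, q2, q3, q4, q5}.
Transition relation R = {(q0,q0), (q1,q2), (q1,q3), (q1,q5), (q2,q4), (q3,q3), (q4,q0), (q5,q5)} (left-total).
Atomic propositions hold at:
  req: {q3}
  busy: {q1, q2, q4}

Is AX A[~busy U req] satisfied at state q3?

Sat(~busy) = {q0, q3, q5}
A[~busy U req]: least fixpoint, start Z0 = Sat(req) = {q3}, add states in Sat(~busy) with every successor in Z. Already a fixed point.
Sat(A[~busy U req]) = {q3}
Sat(AX A[~busy U req]) = {s : every successor in {q3}} = {q3}
q3 ∈ Sat(AX A[~busy U req]) = {q3}, so the formula holds at q3.

Yes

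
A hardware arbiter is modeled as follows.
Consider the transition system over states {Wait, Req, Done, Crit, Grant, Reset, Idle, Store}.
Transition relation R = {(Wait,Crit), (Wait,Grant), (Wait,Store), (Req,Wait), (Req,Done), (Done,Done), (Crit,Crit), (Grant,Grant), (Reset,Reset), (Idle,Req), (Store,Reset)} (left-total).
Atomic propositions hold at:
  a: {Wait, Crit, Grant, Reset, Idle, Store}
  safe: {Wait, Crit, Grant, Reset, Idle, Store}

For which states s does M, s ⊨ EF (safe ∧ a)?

{Wait, Req, Crit, Grant, Reset, Idle, Store}

Sat(safe ∧ a) = {Wait, Crit, Grant, Reset, Idle, Store}
EF (safe ∧ a): least fixpoint, start Z0 = {Wait, Crit, Grant, Reset, Idle, Store}, add states with some successor in Z. Z1 = {Wait, Req, Crit, Grant, Reset, Idle, Store}; fixed.
Sat(EF (safe ∧ a)) = {Wait, Req, Crit, Grant, Reset, Idle, Store}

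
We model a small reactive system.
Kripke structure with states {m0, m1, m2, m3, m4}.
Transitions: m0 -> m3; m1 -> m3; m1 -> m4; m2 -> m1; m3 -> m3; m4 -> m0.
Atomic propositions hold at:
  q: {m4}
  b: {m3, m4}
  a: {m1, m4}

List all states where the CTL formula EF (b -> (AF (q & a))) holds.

{m0, m1, m2, m4}

Sat(q & a) = {m4}
AF (q & a): least fixpoint, start Z0 = {m4}, add states with every successor in Z. Already a fixed point.
Sat(AF (q & a)) = {m4}
Sat(b -> (AF (q & a))) = {m0, m1, m2, m4}
EF (b -> (AF (q & a))): least fixpoint, start Z0 = {m0, m1, m2, m4}, add states with some successor in Z. Already a fixed point.
Sat(EF (b -> (AF (q & a)))) = {m0, m1, m2, m4}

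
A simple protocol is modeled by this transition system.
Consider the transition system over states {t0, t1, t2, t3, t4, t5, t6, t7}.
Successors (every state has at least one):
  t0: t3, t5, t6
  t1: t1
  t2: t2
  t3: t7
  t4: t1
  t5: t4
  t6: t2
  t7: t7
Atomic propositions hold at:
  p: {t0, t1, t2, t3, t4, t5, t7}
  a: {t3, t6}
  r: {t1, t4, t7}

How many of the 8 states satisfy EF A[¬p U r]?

Sat(¬p) = {t6}
A[¬p U r]: least fixpoint, start Z0 = Sat(r) = {t1, t4, t7}, add states in Sat(¬p) with every successor in Z. Already a fixed point.
Sat(A[¬p U r]) = {t1, t4, t7}
EF A[¬p U r]: least fixpoint, start Z0 = {t1, t4, t7}, add states with some successor in Z. Z1 = {t1, t3, t4, t5, t7}; Z2 = {t0, t1, t3, t4, t5, t7}; fixed.
Sat(EF A[¬p U r]) = {t0, t1, t3, t4, t5, t7}
|Sat(EF A[¬p U r])| = |{t0, t1, t3, t4, t5, t7}| = 6.

6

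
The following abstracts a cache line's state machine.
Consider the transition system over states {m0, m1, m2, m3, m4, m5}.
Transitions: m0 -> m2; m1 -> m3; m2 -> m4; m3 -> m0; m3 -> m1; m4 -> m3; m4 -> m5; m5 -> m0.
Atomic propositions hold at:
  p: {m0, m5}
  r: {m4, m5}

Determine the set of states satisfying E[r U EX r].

{m2, m4}

Sat(EX r) = {s : some successor in {m4, m5}} = {m2, m4}
E[r U EX r]: least fixpoint, start Z0 = Sat(EX r) = {m2, m4}, add states in Sat(r) with some successor in Z. Already a fixed point.
Sat(E[r U EX r]) = {m2, m4}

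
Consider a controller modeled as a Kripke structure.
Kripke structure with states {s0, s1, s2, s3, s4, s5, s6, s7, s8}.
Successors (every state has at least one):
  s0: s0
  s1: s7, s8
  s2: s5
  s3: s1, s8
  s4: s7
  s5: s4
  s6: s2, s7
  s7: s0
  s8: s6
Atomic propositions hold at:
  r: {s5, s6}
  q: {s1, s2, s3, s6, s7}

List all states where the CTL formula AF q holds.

{s1, s2, s3, s4, s5, s6, s7, s8}

AF q: least fixpoint, start Z0 = {s1, s2, s3, s6, s7}, add states with every successor in Z. Z1 = {s1, s2, s3, s4, s6, s7, s8}; Z2 = {s1, s2, s3, s4, s5, s6, s7, s8}; fixed.
Sat(AF q) = {s1, s2, s3, s4, s5, s6, s7, s8}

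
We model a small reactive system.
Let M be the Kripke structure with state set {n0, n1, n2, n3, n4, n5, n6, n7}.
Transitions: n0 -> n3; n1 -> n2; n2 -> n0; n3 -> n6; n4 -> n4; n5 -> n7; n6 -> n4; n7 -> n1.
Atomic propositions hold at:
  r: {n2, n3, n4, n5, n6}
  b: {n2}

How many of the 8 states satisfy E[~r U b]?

Sat(~r) = {n0, n1, n7}
E[~r U b]: least fixpoint, start Z0 = Sat(b) = {n2}, add states in Sat(~r) with some successor in Z. Z1 = {n1, n2}; Z2 = {n1, n2, n7}; fixed.
Sat(E[~r U b]) = {n1, n2, n7}
|Sat(E[~r U b])| = |{n1, n2, n7}| = 3.

3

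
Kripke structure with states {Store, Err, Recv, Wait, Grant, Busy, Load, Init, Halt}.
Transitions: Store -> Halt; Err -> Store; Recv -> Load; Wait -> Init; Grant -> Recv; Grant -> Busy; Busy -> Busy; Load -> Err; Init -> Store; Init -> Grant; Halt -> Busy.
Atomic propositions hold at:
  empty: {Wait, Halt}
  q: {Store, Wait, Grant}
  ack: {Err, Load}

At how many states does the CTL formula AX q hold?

2

Sat(AX q) = {s : every successor in {Store, Wait, Grant}} = {Err, Init}
|Sat(AX q)| = |{Err, Init}| = 2.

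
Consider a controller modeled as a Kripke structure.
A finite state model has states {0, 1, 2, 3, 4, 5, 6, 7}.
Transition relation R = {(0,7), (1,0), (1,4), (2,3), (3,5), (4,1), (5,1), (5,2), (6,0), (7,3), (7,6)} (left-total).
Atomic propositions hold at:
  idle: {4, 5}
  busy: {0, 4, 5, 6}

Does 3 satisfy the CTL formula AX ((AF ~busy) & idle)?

Yes

Sat(~busy) = {1, 2, 3, 7}
AF ~busy: least fixpoint, start Z0 = {1, 2, 3, 7}, add states with every successor in Z. Z1 = {0, 1, 2, 3, 4, 5, 7}; Z2 = {0, 1, 2, 3, 4, 5, 6, 7}; fixed.
Sat(AF ~busy) = {0, 1, 2, 3, 4, 5, 6, 7}
Sat((AF ~busy) & idle) = {4, 5}
Sat(AX ((AF ~busy) & idle)) = {s : every successor in {4, 5}} = {3}
3 ∈ Sat(AX ((AF ~busy) & idle)) = {3}, so the formula holds at 3.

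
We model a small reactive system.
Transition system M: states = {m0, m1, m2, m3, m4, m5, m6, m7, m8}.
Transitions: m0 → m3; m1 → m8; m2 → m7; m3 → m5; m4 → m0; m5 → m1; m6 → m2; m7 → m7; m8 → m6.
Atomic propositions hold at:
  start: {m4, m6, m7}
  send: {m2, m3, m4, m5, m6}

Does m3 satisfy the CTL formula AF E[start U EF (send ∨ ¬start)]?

Yes

Sat(¬start) = {m0, m1, m2, m3, m5, m8}
Sat(send ∨ ¬start) = {m0, m1, m2, m3, m4, m5, m6, m8}
EF (send ∨ ¬start): least fixpoint, start Z0 = {m0, m1, m2, m3, m4, m5, m6, m8}, add states with some successor in Z. Already a fixed point.
Sat(EF (send ∨ ¬start)) = {m0, m1, m2, m3, m4, m5, m6, m8}
E[start U EF (send ∨ ¬start)]: least fixpoint, start Z0 = Sat(EF (send ∨ ¬start)) = {m0, m1, m2, m3, m4, m5, m6, m8}, add states in Sat(start) with some successor in Z. Already a fixed point.
Sat(E[start U EF (send ∨ ¬start)]) = {m0, m1, m2, m3, m4, m5, m6, m8}
AF E[start U EF (send ∨ ¬start)]: least fixpoint, start Z0 = {m0, m1, m2, m3, m4, m5, m6, m8}, add states with every successor in Z. Already a fixed point.
Sat(AF E[start U EF (send ∨ ¬start)]) = {m0, m1, m2, m3, m4, m5, m6, m8}
m3 ∈ Sat(AF E[start U EF (send ∨ ¬start)]) = {m0, m1, m2, m3, m4, m5, m6, m8}, so the formula holds at m3.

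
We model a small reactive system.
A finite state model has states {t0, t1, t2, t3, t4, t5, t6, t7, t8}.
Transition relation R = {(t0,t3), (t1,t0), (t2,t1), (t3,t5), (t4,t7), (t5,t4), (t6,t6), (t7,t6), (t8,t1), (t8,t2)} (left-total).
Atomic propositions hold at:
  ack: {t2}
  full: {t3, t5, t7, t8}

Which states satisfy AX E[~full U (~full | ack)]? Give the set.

{t1, t2, t5, t6, t7, t8}

Sat(~full) = {t0, t1, t2, t4, t6}
Sat(~full | ack) = {t0, t1, t2, t4, t6}
E[~full U (~full | ack)]: least fixpoint, start Z0 = Sat((~full | ack)) = {t0, t1, t2, t4, t6}, add states in Sat(~full) with some successor in Z. Already a fixed point.
Sat(E[~full U (~full | ack)]) = {t0, t1, t2, t4, t6}
Sat(AX E[~full U (~full | ack)]) = {s : every successor in {t0, t1, t2, t4, t6}} = {t1, t2, t5, t6, t7, t8}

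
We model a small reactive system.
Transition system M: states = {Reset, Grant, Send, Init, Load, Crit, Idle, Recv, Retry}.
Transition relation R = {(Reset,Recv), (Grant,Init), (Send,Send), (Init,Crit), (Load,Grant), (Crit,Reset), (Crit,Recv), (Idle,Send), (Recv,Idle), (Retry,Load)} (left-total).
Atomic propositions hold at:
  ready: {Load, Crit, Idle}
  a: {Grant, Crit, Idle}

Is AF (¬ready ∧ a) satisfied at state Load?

Sat(¬ready) = {Reset, Grant, Send, Init, Recv, Retry}
Sat(¬ready ∧ a) = {Grant}
AF (¬ready ∧ a): least fixpoint, start Z0 = {Grant}, add states with every successor in Z. Z1 = {Grant, Load}; Z2 = {Grant, Load, Retry}; fixed.
Sat(AF (¬ready ∧ a)) = {Grant, Load, Retry}
Load ∈ Sat(AF (¬ready ∧ a)) = {Grant, Load, Retry}, so the formula holds at Load.

Yes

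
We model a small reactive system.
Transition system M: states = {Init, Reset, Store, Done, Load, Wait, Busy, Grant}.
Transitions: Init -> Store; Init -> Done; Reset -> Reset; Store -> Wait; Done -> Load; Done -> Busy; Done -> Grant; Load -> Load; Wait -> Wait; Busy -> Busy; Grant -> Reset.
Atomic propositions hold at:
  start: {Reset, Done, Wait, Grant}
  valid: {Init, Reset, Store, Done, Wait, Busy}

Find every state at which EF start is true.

EF start: least fixpoint, start Z0 = {Reset, Done, Wait, Grant}, add states with some successor in Z. Z1 = {Init, Reset, Store, Done, Wait, Grant}; fixed.
Sat(EF start) = {Init, Reset, Store, Done, Wait, Grant}

{Init, Reset, Store, Done, Wait, Grant}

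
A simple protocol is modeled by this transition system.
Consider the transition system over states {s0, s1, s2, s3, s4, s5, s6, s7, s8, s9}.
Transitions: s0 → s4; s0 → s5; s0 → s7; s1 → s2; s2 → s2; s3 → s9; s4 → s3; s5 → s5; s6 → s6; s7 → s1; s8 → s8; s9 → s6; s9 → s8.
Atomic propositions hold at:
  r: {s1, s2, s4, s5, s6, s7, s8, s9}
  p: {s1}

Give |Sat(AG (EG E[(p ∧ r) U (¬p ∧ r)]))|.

7

Sat(p ∧ r) = {s1}
Sat(¬p) = {s0, s2, s3, s4, s5, s6, s7, s8, s9}
Sat(¬p ∧ r) = {s2, s4, s5, s6, s7, s8, s9}
E[(p ∧ r) U (¬p ∧ r)]: least fixpoint, start Z0 = Sat((¬p ∧ r)) = {s2, s4, s5, s6, s7, s8, s9}, add states in Sat(p ∧ r) with some successor in Z. Z1 = {s1, s2, s4, s5, s6, s7, s8, s9}; fixed.
Sat(E[(p ∧ r) U (¬p ∧ r)]) = {s1, s2, s4, s5, s6, s7, s8, s9}
EG E[(p ∧ r) U (¬p ∧ r)]: greatest fixpoint, start Z0 = {s1, s2, s4, s5, s6, s7, s8, s9}, keep only states in Sat with some successor in Z. Z1 = {s1, s2, s5, s6, s7, s8, s9}; fixed.
Sat(EG E[(p ∧ r) U (¬p ∧ r)]) = {s1, s2, s5, s6, s7, s8, s9}
AG (EG E[(p ∧ r) U (¬p ∧ r)]): greatest fixpoint, start Z0 = {s1, s2, s5, s6, s7, s8, s9}, keep only states in Sat with every successor in Z. Already a fixed point.
Sat(AG (EG E[(p ∧ r) U (¬p ∧ r)])) = {s1, s2, s5, s6, s7, s8, s9}
|Sat(AG (EG E[(p ∧ r) U (¬p ∧ r)]))| = |{s1, s2, s5, s6, s7, s8, s9}| = 7.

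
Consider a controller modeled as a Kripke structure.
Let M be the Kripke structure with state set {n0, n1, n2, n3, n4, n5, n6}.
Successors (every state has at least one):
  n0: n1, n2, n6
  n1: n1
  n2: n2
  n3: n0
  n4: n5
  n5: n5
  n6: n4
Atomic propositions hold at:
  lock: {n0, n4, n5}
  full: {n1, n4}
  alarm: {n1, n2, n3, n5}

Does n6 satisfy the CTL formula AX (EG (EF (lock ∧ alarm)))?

Yes

Sat(lock ∧ alarm) = {n5}
EF (lock ∧ alarm): least fixpoint, start Z0 = {n5}, add states with some successor in Z. Z1 = {n4, n5}; Z2 = {n4, n5, n6}; Z3 = {n0, n4, n5, n6}; Z4 = {n0, n3, n4, n5, n6}; fixed.
Sat(EF (lock ∧ alarm)) = {n0, n3, n4, n5, n6}
EG (EF (lock ∧ alarm)): greatest fixpoint, start Z0 = {n0, n3, n4, n5, n6}, keep only states in Sat with some successor in Z. Already a fixed point.
Sat(EG (EF (lock ∧ alarm))) = {n0, n3, n4, n5, n6}
Sat(AX (EG (EF (lock ∧ alarm)))) = {s : every successor in {n0, n3, n4, n5, n6}} = {n3, n4, n5, n6}
n6 ∈ Sat(AX (EG (EF (lock ∧ alarm)))) = {n3, n4, n5, n6}, so the formula holds at n6.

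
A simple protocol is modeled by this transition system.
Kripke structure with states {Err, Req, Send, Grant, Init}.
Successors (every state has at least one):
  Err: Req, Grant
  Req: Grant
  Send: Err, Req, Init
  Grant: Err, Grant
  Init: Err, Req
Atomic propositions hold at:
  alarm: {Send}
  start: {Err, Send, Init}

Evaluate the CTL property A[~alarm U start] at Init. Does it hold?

Sat(~alarm) = {Err, Req, Grant, Init}
A[~alarm U start]: least fixpoint, start Z0 = Sat(start) = {Err, Send, Init}, add states in Sat(~alarm) with every successor in Z. Already a fixed point.
Sat(A[~alarm U start]) = {Err, Send, Init}
Init ∈ Sat(A[~alarm U start]) = {Err, Send, Init}, so the formula holds at Init.

Yes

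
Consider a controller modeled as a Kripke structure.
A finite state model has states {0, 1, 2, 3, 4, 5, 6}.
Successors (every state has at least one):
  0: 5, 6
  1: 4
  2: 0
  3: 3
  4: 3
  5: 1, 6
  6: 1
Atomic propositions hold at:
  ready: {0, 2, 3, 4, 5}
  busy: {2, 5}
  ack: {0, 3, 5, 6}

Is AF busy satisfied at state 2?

Yes

AF busy: least fixpoint, start Z0 = {2, 5}, add states with every successor in Z. Already a fixed point.
Sat(AF busy) = {2, 5}
2 ∈ Sat(AF busy) = {2, 5}, so the formula holds at 2.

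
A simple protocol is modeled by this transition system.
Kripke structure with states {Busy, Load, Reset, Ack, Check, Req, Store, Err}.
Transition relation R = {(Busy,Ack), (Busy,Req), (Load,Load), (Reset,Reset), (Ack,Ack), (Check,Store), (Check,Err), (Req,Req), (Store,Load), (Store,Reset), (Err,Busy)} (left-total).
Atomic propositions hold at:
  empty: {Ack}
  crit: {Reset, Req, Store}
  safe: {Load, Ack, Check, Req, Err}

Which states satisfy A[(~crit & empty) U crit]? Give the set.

{Reset, Req, Store}

Sat(~crit) = {Busy, Load, Ack, Check, Err}
Sat(~crit & empty) = {Ack}
A[(~crit & empty) U crit]: least fixpoint, start Z0 = Sat(crit) = {Reset, Req, Store}, add states in Sat(~crit & empty) with every successor in Z. Already a fixed point.
Sat(A[(~crit & empty) U crit]) = {Reset, Req, Store}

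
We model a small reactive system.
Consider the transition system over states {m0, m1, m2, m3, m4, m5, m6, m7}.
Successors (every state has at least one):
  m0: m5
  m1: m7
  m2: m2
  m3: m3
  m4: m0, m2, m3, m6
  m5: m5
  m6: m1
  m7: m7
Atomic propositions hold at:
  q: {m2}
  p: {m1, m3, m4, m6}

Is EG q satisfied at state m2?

Yes

EG q: greatest fixpoint, start Z0 = {m2}, keep only states in Sat with some successor in Z. Already a fixed point.
Sat(EG q) = {m2}
m2 ∈ Sat(EG q) = {m2}, so the formula holds at m2.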